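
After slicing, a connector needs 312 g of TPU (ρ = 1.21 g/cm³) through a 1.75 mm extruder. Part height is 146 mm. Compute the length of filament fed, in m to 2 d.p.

Volume = 312 g / 1.21 g·cm⁻³ = 257.8512 cm³ = 257851.2 mm³.
Filament cross-section = π × (1.75/2)² = 2.4053 mm².
L = V/A = 257851.2/2.4053 = 107201.26 mm → 107.20 m.

107.20 m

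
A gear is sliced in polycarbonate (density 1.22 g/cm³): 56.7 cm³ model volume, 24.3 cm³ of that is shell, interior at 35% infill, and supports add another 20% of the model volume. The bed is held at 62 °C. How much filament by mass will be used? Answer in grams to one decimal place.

Interior volume: 56.7 − 24.3 → 32.4 cm³.
Infill volume = 0.35 × 32.4 = 11.34 cm³.
Support = 0.20 × 56.7 = 11.34 cm³.
Total extruded: 24.3 + 11.34 + 11.34 → 46.98 cm³.
Mass = 46.98 × 1.22 = 57.3156 g.

57.3 g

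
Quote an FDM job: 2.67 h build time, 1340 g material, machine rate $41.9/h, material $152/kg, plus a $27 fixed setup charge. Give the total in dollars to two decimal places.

Machine cost = 41.9 × 2.67 = $111.873.
Material charge: 152 × 1340/1000 → $203.68.
Adding setup: 111.873 + 203.68 + 27 → 342.553 ≈ $342.55.

$342.55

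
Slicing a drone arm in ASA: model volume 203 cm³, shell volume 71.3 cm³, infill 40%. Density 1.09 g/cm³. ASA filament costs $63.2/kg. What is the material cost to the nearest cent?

Volume inside the shell = 203 − 71.3, so 131.7 cm³.
Infill volume = 0.40 × 131.7, so 52.68 cm³.
Total extruded: 71.3 + 52.68 → 123.98 cm³.
Mass = 123.98 × 1.09 = 135.1382 g.
Cost = 135.1382 g / 1000 × $63.2/kg = $8.54.

$8.54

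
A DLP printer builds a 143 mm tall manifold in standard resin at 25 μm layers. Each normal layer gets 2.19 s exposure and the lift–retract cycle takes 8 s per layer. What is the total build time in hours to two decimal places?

Number of layers: 143 / 0.025 → 5720 (rounded up).
Cycle time = 2.19 + 8, so 10.19 s.
Total = 5720 × 10.19 = 58286.8 s = 16.19 hours.

16.19 hours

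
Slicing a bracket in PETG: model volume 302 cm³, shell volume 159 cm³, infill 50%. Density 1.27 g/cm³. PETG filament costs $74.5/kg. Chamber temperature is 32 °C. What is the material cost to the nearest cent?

Interior volume: 302 − 159 → 143 cm³.
Infill deposited: 0.50 × 143 → 71.5 cm³.
Deposited volume: 159 + 71.5 → 230.5 cm³.
Mass: 230.5 × 1.27 → 292.735 g.
At $74.5/kg: 292.735/1000 × 74.5 = $21.81.

$21.81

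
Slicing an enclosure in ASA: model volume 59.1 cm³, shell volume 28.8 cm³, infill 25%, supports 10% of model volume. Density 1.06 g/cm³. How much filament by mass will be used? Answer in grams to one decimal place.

44.8 g

Volume inside the shell = 59.1 − 28.8 = 30.3 cm³.
Infill volume: 0.25 × 30.3 → 7.575 cm³.
Support = 0.10 × 59.1, so 5.91 cm³.
Deposited volume = 28.8 + 7.575 + 5.91, so 42.285 cm³.
Mass = 42.285 × 1.06, so 44.8221 g.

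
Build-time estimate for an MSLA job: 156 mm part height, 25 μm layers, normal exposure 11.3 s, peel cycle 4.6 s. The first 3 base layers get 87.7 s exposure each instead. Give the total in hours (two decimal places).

Number of layers: 156 / 0.025 → 6240 (rounded up).
Base layers = 3 × (87.7 + 4.6), so 276.9 s.
Remaining layers = 6237 × (11.3 + 4.6) = 99168.3 s.
Total = 276.9 + 99168.3 = 99445.2 s = 27.62 hours.

27.62 hours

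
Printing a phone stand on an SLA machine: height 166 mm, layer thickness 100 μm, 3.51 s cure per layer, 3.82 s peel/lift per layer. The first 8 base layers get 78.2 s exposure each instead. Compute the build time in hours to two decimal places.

3.55 hours

Number of layers: 166 / 0.1 → 1660 (rounded up).
Base layers: 8 × (78.2 + 3.82) → 656.16 s.
Regular layers: 1652 × (3.51 + 3.82) → 12109.16 s.
Sum: 656.16 + 12109.16 = 12765.32 s → 3.55 hours.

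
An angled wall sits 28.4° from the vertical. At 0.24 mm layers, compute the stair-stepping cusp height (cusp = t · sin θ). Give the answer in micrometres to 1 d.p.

sin(28.4°) = 0.4756, so cusp = 0.24 × 0.4756 = 0.114144 mm → 114.1 μm.

114.1 μm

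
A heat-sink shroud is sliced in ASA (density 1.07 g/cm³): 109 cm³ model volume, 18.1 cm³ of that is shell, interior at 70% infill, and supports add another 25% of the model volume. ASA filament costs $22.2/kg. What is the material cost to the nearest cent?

Infill region = 109 − 18.1 = 90.9 cm³.
Infill volume: 0.70 × 90.9 → 63.63 cm³.
Support = 0.25 × 109 = 27.25 cm³.
Total extruded = 18.1 + 63.63 + 27.25 = 108.98 cm³.
Mass = 108.98 × 1.07 = 116.6086 g.
At $22.2/kg: 116.6086/1000 × 22.2 = $2.59.

$2.59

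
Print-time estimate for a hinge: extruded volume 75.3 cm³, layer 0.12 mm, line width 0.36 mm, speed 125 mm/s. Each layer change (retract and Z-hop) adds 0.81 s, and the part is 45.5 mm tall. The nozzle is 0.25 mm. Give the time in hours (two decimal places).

3.96 hours

Bead cross-section: 0.12 × 0.36 → 0.0432 mm².
Toolpath length = 75.3 cm³ / 0.0432 mm² = 75300 / 0.0432 = 1743055.6 mm.
Time extruding = 1743055.6 / 125, so 13944.4 s.
Layers = ⌈45.5/0.12⌉ = 380.
Layer-change overhead: 380 × 0.81 → 307.8 s.
Altogether 13944.4 + 307.8 = 14252.2 s, i.e. 3.96 hours.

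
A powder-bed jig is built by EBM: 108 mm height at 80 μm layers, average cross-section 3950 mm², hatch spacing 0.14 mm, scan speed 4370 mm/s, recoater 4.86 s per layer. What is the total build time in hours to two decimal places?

Number of layers: 108 / 0.08 → 1350 (rounded up).
Per-layer scan distance: 3950 / 0.14 → 28214.3 mm.
Beam time per layer = 28214.3 / 4370, so 6.4564 s.
Layer cycle = 6.4564 + 4.86, so 11.3164 s.
Total: 1350 × 11.3164 s = 15277.14 s → 4.24 hours.

4.24 hours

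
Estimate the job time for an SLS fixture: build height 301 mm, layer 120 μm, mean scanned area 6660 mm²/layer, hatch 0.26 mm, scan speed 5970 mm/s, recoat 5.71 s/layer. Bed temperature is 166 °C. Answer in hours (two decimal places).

6.97 hours

Layer count = ceil(301 / 0.12) = 2509.
Per-layer scan distance = 6660 / 0.26, so 25615.4 mm.
Scan time per layer = 25615.4 / 5970, so 4.2907 s.
Layer cycle = 4.2907 + 5.71 = 10.0007 s.
Total: 2509 × 10.0007 s = 25091.7563 s → 6.97 hours.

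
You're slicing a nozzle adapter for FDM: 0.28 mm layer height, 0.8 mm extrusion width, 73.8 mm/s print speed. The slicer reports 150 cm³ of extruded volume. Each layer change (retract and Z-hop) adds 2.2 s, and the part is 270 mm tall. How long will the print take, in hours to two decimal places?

Bead cross-section: 0.28 × 0.8 → 0.224 mm².
Path length: 150000 mm³ / 0.224 mm² → 669642.9 mm.
Time extruding = 669642.9 / 73.8 = 9073.8 s.
Layers = ⌈270/0.28⌉ = 965.
Z-hop total = 965 × 2.2, so 2123 s.
Total = 9073.8 + 2123 = 11196.8 s = 3.11 hours.

3.11 hours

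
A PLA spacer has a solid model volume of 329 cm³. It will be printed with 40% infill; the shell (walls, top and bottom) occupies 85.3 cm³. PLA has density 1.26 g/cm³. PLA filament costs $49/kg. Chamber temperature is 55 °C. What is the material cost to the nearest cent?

$11.28

Interior volume = 329 − 85.3 = 243.7 cm³.
Deposited infill = 0.40 × 243.7 = 97.48 cm³.
Total extruded: 85.3 + 97.48 → 182.78 cm³.
Mass = 182.78 × 1.26 = 230.3028 g.
Cost = 230.3028 g / 1000 × $49/kg = $11.28.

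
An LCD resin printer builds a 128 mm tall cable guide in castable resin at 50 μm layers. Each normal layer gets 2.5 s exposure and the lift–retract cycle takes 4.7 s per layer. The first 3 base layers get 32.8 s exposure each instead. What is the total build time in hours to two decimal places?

5.15 hours

Number of layers: 128 / 0.05 → 2560 (rounded up).
Bottom layers: 3 × (32.8 + 4.7) → 112.5 s.
Normal layers = 2557 × (2.5 + 4.7) = 18410.4 s.
Total = 112.5 + 18410.4 = 18522.9 s = 5.15 hours.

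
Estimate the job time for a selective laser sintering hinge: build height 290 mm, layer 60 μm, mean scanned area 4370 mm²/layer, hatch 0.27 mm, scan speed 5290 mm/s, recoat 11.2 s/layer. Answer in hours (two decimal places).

Layers = ⌈290/0.06⌉ = 4834.
Scan path per layer = 4370 / 0.27, so 16185.2 mm.
Laser time per layer = 16185.2 / 5290 = 3.0596 s.
Layer cycle: 3.0596 + 11.2 → 14.2596 s.
Build time = 4834 × 14.2596 = 68930.9064 s = 19.15 hours.

19.15 hours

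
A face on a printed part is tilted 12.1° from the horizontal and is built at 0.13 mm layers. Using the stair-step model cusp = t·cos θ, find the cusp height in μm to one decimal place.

cos(12.1°) = 0.9778, so cusp = 0.13 × 0.9778 = 0.127114 mm → 127.1 μm.

127.1 μm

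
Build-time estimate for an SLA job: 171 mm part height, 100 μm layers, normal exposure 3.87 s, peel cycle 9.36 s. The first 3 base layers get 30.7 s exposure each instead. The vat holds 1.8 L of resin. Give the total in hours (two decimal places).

Number of layers: 171 / 0.1 → 1710 (rounded up).
Base layers = 3 × (30.7 + 9.36) = 120.18 s.
Remaining layers: 1707 × (3.87 + 9.36) → 22583.61 s.
Total = 120.18 + 22583.61 = 22703.79 s = 6.31 hours.

6.31 hours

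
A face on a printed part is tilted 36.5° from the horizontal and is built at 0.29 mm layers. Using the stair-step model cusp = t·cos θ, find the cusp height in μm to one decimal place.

233.1 μm

h_c = t·cos θ = 0.29 × 0.8039 = 0.233131 mm (233.1 μm).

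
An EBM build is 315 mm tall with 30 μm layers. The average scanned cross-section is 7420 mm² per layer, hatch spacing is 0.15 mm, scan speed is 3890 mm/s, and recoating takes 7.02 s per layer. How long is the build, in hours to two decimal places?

Layer count = ceil(315 / 0.03) = 10500.
Scan path per layer = 7420 / 0.15 = 49466.7 mm.
Scan time per layer: 49466.7 / 3890 → 12.7164 s.
Per-layer time = 12.7164 + 7.02, so 19.7364 s.
Build time = 10500 × 19.7364 = 207232.2 s = 57.56 hours.

57.56 hours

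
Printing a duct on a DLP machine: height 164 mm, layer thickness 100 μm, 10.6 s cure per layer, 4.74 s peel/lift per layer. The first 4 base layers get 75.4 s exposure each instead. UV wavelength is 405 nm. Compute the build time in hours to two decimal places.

7.06 hours

Layer count = ceil(164 / 0.1) = 1640.
Burn-in layers = 4 × (75.4 + 4.74), so 320.56 s.
Regular layers: 1636 × (10.6 + 4.74) → 25096.24 s.
Sum: 320.56 + 25096.24 = 25416.8 s → 7.06 hours.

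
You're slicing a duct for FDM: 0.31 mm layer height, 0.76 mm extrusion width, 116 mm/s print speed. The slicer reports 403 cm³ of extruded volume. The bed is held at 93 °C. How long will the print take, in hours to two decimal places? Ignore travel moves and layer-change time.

Extrusion cross-section: 0.31 × 0.76 → 0.2356 mm².
Path length: 403000 mm³ / 0.2356 mm² → 1710526.3 mm.
Extrusion time: 1710526.3 / 116 → 14745.9 s.
In the requested units: 14745.9 s = 4.10 hours.

4.10 hours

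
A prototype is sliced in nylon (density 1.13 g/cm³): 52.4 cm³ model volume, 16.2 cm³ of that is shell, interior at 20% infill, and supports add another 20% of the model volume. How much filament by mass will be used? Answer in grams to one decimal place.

38.3 g

Infill region: 52.4 − 16.2 → 36.2 cm³.
Infill deposited = 0.20 × 36.2, so 7.24 cm³.
Support: 0.20 × 52.4 → 10.48 cm³.
Total extruded = 16.2 + 7.24 + 10.48 = 33.92 cm³.
Mass: 33.92 × 1.13 → 38.3296 g.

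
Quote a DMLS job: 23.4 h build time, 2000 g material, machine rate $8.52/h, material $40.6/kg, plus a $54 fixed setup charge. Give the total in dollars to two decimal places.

$334.57

Machine-time cost = 8.52 × 23.4, so $199.368.
Material charge = 40.6 × 2000/1000 = $81.20.
Total = 199.368 + 81.20 + 54 = 334.568 ≈ $334.57.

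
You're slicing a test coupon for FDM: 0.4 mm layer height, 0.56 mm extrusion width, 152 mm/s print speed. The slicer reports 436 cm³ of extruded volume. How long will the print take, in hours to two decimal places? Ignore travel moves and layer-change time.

Line area: 0.4 × 0.56 → 0.224 mm².
Path length: 436000 mm³ / 0.224 mm² → 1946428.6 mm.
Time extruding = 1946428.6 / 152, so 12805.5 s.
12805.5 s = 3.56 hours.

3.56 hours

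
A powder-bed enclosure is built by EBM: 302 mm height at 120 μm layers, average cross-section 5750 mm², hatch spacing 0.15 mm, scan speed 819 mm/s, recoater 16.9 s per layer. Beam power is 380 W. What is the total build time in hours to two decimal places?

Number of layers: 302 / 0.12 → 2517 (rounded up).
Scan path per layer: 5750 / 0.15 → 38333.3 mm.
Beam time per layer = 38333.3 / 819, so 46.805 s.
Per-layer time = 46.805 + 16.9 = 63.705 s.
Build time = 2517 × 63.705 = 160345.485 s = 44.54 hours.

44.54 hours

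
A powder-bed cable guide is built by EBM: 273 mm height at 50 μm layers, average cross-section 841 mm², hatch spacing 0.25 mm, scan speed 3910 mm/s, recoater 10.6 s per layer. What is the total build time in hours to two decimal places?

17.38 hours

Number of layers: 273 / 0.05 → 5460 (rounded up).
Scan path per layer: 841 / 0.25 → 3364 mm.
Per-layer scan time = 3364 / 3910 = 0.8604 s.
Per-layer time = 0.8604 + 10.6 = 11.4604 s.
5460 layers × 11.4604 s/layer = 62573.784 s, i.e. 17.38 hours.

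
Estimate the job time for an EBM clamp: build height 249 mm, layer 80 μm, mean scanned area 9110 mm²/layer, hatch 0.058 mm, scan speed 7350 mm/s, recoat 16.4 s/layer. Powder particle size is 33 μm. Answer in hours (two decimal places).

32.66 hours

Layer count = ceil(249 / 0.08) = 3113.
Per-layer scan distance: 9110 / 0.058 → 157069 mm.
Per-layer scan time = 157069 / 7350, so 21.3699 s.
Time per layer = 21.3699 + 16.4 = 37.7699 s.
3113 layers × 37.7699 s/layer = 117577.6987 s, i.e. 32.66 hours.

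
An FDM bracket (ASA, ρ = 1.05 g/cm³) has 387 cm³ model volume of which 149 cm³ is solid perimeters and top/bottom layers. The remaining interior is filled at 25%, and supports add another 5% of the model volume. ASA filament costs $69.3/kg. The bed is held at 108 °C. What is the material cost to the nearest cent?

$16.58

Interior volume = 387 − 149, so 238 cm³.
Infill volume = 0.25 × 238 = 59.5 cm³.
Support = 0.05 × 387, so 19.35 cm³.
Total printed volume = 149 + 59.5 + 19.35 = 227.85 cm³.
Mass = 227.85 × 1.05, so 239.2425 g.
At $69.3/kg: 239.2425/1000 × 69.3 = $16.58.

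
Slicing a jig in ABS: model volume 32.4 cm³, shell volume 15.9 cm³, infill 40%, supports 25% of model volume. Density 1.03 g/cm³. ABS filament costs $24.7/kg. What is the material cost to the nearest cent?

Volume inside the shell = 32.4 − 15.9, so 16.5 cm³.
Infill deposited: 0.40 × 16.5 → 6.6 cm³.
Support = 0.25 × 32.4 = 8.1 cm³.
Total extruded = 15.9 + 6.6 + 8.1, so 30.6 cm³.
Mass = 30.6 × 1.03, so 31.518 g.
At $24.7/kg: 31.518/1000 × 24.7 = $0.78.

$0.78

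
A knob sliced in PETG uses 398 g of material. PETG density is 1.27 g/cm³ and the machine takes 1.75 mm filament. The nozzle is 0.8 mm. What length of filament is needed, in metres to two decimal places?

130.29 m

Volume = 398 g / 1.27 g·cm⁻³ = 313.3858 cm³ = 313385.8 mm³.
Cross-section of 1.75 mm filament: π·(1.75/2)² = 2.4053 mm².
Length = 313385.8 / 2.4053 = 130289.69 mm = 130.29 m.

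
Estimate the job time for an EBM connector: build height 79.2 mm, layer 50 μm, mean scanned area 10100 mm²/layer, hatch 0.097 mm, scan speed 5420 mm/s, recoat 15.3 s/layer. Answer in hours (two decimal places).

Number of layers: 79.2 / 0.05 → 1584 (rounded up).
Per-layer scan distance = 10100 / 0.097 = 104123.7 mm.
Scan time per layer: 104123.7 / 5420 → 19.211 s.
Time per layer = 19.211 + 15.3, so 34.511 s.
Build time = 1584 × 34.511 = 54665.424 s = 15.18 hours.

15.18 hours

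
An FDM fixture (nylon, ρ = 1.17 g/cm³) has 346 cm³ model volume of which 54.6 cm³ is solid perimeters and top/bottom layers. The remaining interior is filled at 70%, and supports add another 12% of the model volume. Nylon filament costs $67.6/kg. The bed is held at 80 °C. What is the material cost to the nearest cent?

$23.74

Infill region = 346 − 54.6, so 291.4 cm³.
Deposited infill = 0.70 × 291.4 = 203.98 cm³.
Support = 0.12 × 346 = 41.52 cm³.
Total printed volume: 54.6 + 203.98 + 41.52 → 300.1 cm³.
Mass = 300.1 × 1.17 = 351.117 g.
At $67.6/kg: 351.117/1000 × 67.6 = $23.74.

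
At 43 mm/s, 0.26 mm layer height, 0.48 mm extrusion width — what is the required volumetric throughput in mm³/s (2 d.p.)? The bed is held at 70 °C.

5.37

A = 0.26 × 0.48, so 0.1248 mm².
Q = v·A = 43 × 0.1248 = 5.37 mm³/s.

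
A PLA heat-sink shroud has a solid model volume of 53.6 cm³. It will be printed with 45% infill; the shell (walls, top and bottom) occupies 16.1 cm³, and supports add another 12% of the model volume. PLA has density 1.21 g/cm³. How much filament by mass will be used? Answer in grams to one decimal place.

Interior volume = 53.6 − 16.1, so 37.5 cm³.
Deposited infill = 0.45 × 37.5 = 16.875 cm³.
Support = 0.12 × 53.6, so 6.432 cm³.
Deposited volume = 16.1 + 16.875 + 6.432, so 39.407 cm³.
Mass: 39.407 × 1.21 → 47.68247 g.

47.7 g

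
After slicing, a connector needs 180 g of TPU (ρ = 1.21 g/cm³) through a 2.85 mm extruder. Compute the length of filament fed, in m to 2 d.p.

23.32 m

Volume = 180 g / 1.21 g·cm⁻³ = 148.7603 cm³ = 148760.3 mm³.
A = π r² = π × 1.425² = 6.3794 mm².
L = V/A = 148760.3/6.3794 = 23318.85 mm → 23.32 m.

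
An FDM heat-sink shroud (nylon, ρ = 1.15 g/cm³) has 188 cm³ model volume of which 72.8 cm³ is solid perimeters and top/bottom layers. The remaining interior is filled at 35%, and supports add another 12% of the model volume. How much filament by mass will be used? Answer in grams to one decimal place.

Infill region = 188 − 72.8, so 115.2 cm³.
Infill deposited = 0.35 × 115.2 = 40.32 cm³.
Support: 0.12 × 188 → 22.56 cm³.
Total printed volume = 72.8 + 40.32 + 22.56 = 135.68 cm³.
Mass = 135.68 × 1.15, so 156.032 g.

156.0 g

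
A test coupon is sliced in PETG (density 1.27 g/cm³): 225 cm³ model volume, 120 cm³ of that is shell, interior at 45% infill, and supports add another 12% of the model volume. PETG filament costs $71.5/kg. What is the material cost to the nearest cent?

$17.64

Volume inside the shell = 225 − 120 = 105 cm³.
Infill deposited = 0.45 × 105, so 47.25 cm³.
Support: 0.12 × 225 → 27 cm³.
Deposited volume: 120 + 47.25 + 27 → 194.25 cm³.
Mass = 194.25 × 1.27, so 246.6975 g.
Cost = 246.6975 g / 1000 × $71.5/kg = $17.64.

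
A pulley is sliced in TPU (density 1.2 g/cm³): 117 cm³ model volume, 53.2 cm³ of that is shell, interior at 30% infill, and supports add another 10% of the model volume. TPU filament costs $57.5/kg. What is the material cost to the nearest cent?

Volume inside the shell = 117 − 53.2 = 63.8 cm³.
Infill deposited: 0.30 × 63.8 → 19.14 cm³.
Support = 0.10 × 117, so 11.7 cm³.
Total printed volume: 53.2 + 19.14 + 11.7 → 84.04 cm³.
Mass: 84.04 × 1.2 → 100.848 g.
Cost = 100.848 g / 1000 × $57.5/kg = $5.80.

$5.80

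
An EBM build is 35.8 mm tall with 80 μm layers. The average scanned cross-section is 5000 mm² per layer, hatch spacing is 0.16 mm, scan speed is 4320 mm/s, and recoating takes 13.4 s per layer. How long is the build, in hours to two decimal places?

Layer count = ceil(35.8 / 0.08) = 448.
Per-layer scan distance: 5000 / 0.16 → 31250 mm.
Beam time per layer = 31250 / 4320 = 7.2338 s.
Time per layer: 7.2338 + 13.4 → 20.6338 s.
Build time = 448 × 20.6338 = 9243.9424 s = 2.57 hours.

2.57 hours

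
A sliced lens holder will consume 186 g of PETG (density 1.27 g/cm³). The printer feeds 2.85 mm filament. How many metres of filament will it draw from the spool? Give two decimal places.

Volume = 186 g / 1.27 g·cm⁻³ = 146.4567 cm³ = 146456.7 mm³.
Filament cross-section = π × (2.85/2)² = 6.3794 mm².
L = V/A = 146456.7/6.3794 = 22957.75 mm → 22.96 m.

22.96 m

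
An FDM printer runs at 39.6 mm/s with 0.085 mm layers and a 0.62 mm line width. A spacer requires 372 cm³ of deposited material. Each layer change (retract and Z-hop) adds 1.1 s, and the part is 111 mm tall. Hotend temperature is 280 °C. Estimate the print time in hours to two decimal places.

Bead cross-section: 0.085 × 0.62 → 0.0527 mm².
Toolpath length = 372 cm³ / 0.0527 mm² = 372000 / 0.0527 = 7058823.5 mm.
Print-move time = 7058823.5 / 39.6, so 178253.1 s.
Number of layers: 111 / 0.085 → 1306 (rounded up).
Z-hop total = 1306 × 1.1, so 1436.6 s.
Altogether 178253.1 + 1436.6 = 179689.7 s, i.e. 49.91 hours.

49.91 hours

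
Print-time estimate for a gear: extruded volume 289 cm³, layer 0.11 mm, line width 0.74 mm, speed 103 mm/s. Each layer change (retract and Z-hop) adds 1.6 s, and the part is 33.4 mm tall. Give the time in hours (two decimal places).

Bead cross-section = 0.11 × 0.74 = 0.0814 mm².
Toolpath length = 289 cm³ / 0.0814 mm² = 289000 / 0.0814 = 3550368.6 mm.
Print-move time: 3550368.6 / 103 → 34469.6 s.
Layers = ⌈33.4/0.11⌉ = 304.
Non-print overhead: 304 × 1.6 → 486.4 s.
Total = 34469.6 + 486.4 = 34956 s = 9.71 hours.

9.71 hours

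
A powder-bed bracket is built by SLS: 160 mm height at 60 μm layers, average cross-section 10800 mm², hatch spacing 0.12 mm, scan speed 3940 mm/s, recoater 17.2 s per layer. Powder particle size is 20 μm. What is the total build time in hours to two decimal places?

Layers = ⌈160/0.06⌉ = 2667.
Hatch length per layer = 10800 / 0.12, so 90000 mm.
Laser time per layer: 90000 / 3940 → 22.8426 s.
Per-layer time: 22.8426 + 17.2 → 40.0426 s.
2667 layers × 40.0426 s/layer = 106793.6142 s, i.e. 29.66 hours.

29.66 hours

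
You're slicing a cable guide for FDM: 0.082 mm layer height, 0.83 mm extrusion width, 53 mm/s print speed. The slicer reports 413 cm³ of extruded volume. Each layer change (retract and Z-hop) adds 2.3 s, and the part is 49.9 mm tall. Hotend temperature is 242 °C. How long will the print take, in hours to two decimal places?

Extrusion cross-section = 0.082 × 0.83 = 0.06806 mm².
Path length: 413000 mm³ / 0.06806 mm² → 6068175.1 mm.
Print-move time: 6068175.1 / 53 → 114493.9 s.
Layer count = ceil(49.9 / 0.082) = 609.
Layer-change overhead: 609 × 2.3 → 1400.7 s.
Altogether 114493.9 + 1400.7 = 115894.6 s, i.e. 32.19 hours.

32.19 hours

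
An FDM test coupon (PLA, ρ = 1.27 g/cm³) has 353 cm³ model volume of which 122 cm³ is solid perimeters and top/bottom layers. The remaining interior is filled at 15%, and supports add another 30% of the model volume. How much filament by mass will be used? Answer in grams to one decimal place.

333.4 g

Infill region: 353 − 122 → 231 cm³.
Infill volume = 0.15 × 231, so 34.65 cm³.
Support = 0.30 × 353 = 105.9 cm³.
Total printed volume: 122 + 34.65 + 105.9 → 262.55 cm³.
Mass: 262.55 × 1.27 → 333.4385 g.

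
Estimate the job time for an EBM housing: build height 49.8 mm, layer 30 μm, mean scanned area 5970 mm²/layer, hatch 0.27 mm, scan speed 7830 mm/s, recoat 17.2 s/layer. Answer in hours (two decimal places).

9.23 hours

Layer count = ceil(49.8 / 0.03) = 1660.
Hatch length per layer = 5970 / 0.27 = 22111.1 mm.
Scan time per layer: 22111.1 / 7830 → 2.8239 s.
Time per layer: 2.8239 + 17.2 → 20.0239 s.
Total: 1660 × 20.0239 s = 33239.674 s → 9.23 hours.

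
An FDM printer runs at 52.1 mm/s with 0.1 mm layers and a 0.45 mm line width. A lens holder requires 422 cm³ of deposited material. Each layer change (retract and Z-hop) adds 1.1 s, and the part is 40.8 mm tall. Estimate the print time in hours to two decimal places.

50.12 hours

Line area = 0.1 × 0.45 = 0.045 mm².
Path length: 422000 mm³ / 0.045 mm² → 9377777.8 mm.
Print-move time = 9377777.8 / 52.1 = 179995.7 s.
Number of layers: 40.8 / 0.1 → 408 (rounded up).
Non-print overhead = 408 × 1.1, so 448.8 s.
Total = 179995.7 + 448.8 = 180444.5 s = 50.12 hours.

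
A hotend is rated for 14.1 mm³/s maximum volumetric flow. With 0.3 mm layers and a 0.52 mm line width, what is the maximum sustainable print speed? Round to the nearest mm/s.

Extrusion cross-section = 0.3 × 0.52 = 0.156 mm².
Max speed = 14.1 / 0.156 = 90.38 ≈ 90 mm/s.

90 mm/s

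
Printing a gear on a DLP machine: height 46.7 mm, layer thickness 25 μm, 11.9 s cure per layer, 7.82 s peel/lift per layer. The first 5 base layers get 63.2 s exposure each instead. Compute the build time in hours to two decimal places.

Layer count = ceil(46.7 / 0.025) = 1868.
Bottom layers = 5 × (63.2 + 7.82), so 355.1 s.
Regular layers: 1863 × (11.9 + 7.82) → 36738.36 s.
Total = 355.1 + 36738.36 = 37093.46 s = 10.30 hours.

10.30 hours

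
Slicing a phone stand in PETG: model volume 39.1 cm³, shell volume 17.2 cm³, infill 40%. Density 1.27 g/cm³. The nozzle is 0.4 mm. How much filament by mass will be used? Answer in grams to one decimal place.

Volume inside the shell: 39.1 − 17.2 → 21.9 cm³.
Deposited infill = 0.40 × 21.9 = 8.76 cm³.
Total extruded: 17.2 + 8.76 → 25.96 cm³.
Mass: 25.96 × 1.27 → 32.9692 g.

33.0 g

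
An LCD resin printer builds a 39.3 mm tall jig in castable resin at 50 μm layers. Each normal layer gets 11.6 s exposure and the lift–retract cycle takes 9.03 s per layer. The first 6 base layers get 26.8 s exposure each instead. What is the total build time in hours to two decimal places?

Layer count = ceil(39.3 / 0.05) = 786.
Burn-in layers = 6 × (26.8 + 9.03), so 214.98 s.
Normal layers = 780 × (11.6 + 9.03) = 16091.4 s.
Total = 214.98 + 16091.4 = 16306.38 s = 4.53 hours.

4.53 hours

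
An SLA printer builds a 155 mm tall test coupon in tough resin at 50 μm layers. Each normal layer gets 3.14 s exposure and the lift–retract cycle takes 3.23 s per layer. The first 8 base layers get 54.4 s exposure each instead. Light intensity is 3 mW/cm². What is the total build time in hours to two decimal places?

5.60 hours

Number of layers: 155 / 0.05 → 3100 (rounded up).
Burn-in layers = 8 × (54.4 + 3.23), so 461.04 s.
Regular layers: 3092 × (3.14 + 3.23) → 19696.04 s.
Total = 461.04 + 19696.04 = 20157.08 s = 5.60 hours.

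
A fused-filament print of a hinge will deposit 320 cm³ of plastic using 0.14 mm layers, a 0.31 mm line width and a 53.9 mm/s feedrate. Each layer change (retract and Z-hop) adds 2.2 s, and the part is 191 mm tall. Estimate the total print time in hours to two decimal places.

38.83 hours

Extrusion cross-section: 0.14 × 0.31 → 0.0434 mm².
Total extruded path = 320000/0.0434 = 7373271.9 mm.
Extrusion time = 7373271.9 / 53.9, so 136795.4 s.
Number of layers: 191 / 0.14 → 1365 (rounded up).
Z-hop total: 1365 × 2.2 → 3003 s.
Altogether 136795.4 + 3003 = 139798.4 s, i.e. 38.83 hours.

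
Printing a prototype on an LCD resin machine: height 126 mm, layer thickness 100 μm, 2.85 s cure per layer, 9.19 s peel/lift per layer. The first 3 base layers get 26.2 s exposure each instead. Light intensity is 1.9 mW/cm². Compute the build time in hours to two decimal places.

4.23 hours

Layer count = ceil(126 / 0.1) = 1260.
Bottom layers = 3 × (26.2 + 9.19), so 106.17 s.
Normal layers = 1257 × (2.85 + 9.19) = 15134.28 s.
Sum: 106.17 + 15134.28 = 15240.45 s → 4.23 hours.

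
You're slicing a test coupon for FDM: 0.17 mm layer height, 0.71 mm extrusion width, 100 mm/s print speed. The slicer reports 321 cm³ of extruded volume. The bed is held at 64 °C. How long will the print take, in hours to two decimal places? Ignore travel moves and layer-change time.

7.39 hours

Bead cross-section = 0.17 × 0.71 = 0.1207 mm².
Total extruded path = 321000/0.1207 = 2659486.3 mm.
Time extruding = 2659486.3 / 100 = 26594.9 s.
26594.9 s = 7.39 hours.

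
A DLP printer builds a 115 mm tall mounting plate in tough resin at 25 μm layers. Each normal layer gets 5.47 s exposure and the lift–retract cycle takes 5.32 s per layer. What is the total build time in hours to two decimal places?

Layers = ⌈115/0.025⌉ = 4600.
Per-layer time: 5.47 + 5.32 → 10.79 s.
Build time: 4600 × 10.79 s = 49634 s, i.e. 13.79 hours.

13.79 hours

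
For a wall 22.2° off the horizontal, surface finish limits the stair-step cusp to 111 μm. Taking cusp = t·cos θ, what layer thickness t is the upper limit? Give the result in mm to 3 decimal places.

0.120 mm

cos(22.2°) = 0.9259; t_max = 0.111/0.9259 = 0.120 mm.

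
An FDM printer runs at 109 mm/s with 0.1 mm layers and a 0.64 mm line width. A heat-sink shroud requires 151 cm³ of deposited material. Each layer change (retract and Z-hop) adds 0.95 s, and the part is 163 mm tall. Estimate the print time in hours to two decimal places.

Extrusion cross-section: 0.1 × 0.64 → 0.064 mm².
Toolpath length = 151 cm³ / 0.064 mm² = 151000 / 0.064 = 2359375 mm.
Print-move time: 2359375 / 109 → 21645.6 s.
Layer count = ceil(163 / 0.1) = 1630.
Layer-change overhead = 1630 × 0.95 = 1548.5 s.
Altogether 21645.6 + 1548.5 = 23194.1 s, i.e. 6.44 hours.

6.44 hours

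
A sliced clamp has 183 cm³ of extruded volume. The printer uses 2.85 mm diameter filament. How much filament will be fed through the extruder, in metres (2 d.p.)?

28.69 m

A = π r² = π × 1.425² = 6.3794 mm².
L = 183000 mm³ / 6.3794 mm² = 28686.08 mm, i.e. 28.69 m.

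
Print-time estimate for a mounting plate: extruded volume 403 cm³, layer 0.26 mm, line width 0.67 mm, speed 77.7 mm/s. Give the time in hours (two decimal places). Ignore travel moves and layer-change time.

Extrusion cross-section = 0.26 × 0.67 = 0.1742 mm².
Toolpath length = 403 cm³ / 0.1742 mm² = 403000 / 0.1742 = 2313432.8 mm.
Time extruding = 2313432.8 / 77.7 = 29773.9 s.
In the requested units: 29773.9 s = 8.27 hours.

8.27 hours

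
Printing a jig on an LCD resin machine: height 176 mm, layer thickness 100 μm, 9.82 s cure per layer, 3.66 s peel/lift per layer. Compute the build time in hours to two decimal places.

Number of layers: 176 / 0.1 → 1760 (rounded up).
Cycle time = 9.82 + 3.66, so 13.48 s.
Total = 1760 × 13.48 = 23724.8 s = 6.59 hours.

6.59 hours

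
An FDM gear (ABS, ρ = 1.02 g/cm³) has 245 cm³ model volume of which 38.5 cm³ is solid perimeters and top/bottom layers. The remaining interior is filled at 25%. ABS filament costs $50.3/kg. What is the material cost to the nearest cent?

Volume inside the shell: 245 − 38.5 → 206.5 cm³.
Infill deposited: 0.25 × 206.5 → 51.625 cm³.
Total extruded: 38.5 + 51.625 → 90.125 cm³.
Mass = 90.125 × 1.02 = 91.9275 g.
Cost = 91.9275 g / 1000 × $50.3/kg = $4.62.

$4.62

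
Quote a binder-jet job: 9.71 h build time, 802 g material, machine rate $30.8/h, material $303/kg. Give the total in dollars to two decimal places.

Machine cost = 30.8 × 9.71 = $299.068.
Feedstock cost = 303 × 802/1000, so $243.006.
Total = 299.068 + 243.006 = 542.074 ≈ $542.07.

$542.07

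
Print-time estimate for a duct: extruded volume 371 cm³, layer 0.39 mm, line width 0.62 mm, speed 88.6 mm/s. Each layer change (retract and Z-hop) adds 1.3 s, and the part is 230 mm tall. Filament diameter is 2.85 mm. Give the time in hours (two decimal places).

5.02 hours

Bead cross-section = 0.39 × 0.62, so 0.2418 mm².
Toolpath length = 371 cm³ / 0.2418 mm² = 371000 / 0.2418 = 1534325.9 mm.
Print-move time: 1534325.9 / 88.6 → 17317.4 s.
Layers = ⌈230/0.39⌉ = 590.
Z-hop total = 590 × 1.3 = 767 s.
Altogether 17317.4 + 767 = 18084.4 s, i.e. 5.02 hours.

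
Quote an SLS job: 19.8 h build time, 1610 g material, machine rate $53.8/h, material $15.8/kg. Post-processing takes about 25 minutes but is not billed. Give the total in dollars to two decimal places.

$1090.68

Time charge = 53.8 × 19.8, so $1065.24.
Material cost = 15.8 × 1610/1000, so $25.438.
Total = 1065.24 + 25.438 = 1090.678 ≈ $1090.68.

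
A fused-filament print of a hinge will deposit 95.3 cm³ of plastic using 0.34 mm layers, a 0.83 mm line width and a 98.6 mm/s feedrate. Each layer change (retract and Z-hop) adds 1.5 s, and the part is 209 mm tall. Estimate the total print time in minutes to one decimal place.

Line area = 0.34 × 0.83, so 0.2822 mm².
Toolpath length = 95.3 cm³ / 0.2822 mm² = 95300 / 0.2822 = 337703.8 mm.
Extrusion time = 337703.8 / 98.6, so 3425 s.
Number of layers: 209 / 0.34 → 615 (rounded up).
Non-print overhead: 615 × 1.5 → 922.5 s.
Total = 3425 + 922.5 = 4347.5 s = 72.5 minutes.

72.5 minutes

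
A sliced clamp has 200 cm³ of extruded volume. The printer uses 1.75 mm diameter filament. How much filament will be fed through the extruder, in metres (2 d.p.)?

Filament cross-section = π × (1.75/2)² = 2.4053 mm².
Length = 200 cm³ / 2.4053 mm² = 200000 / 2.4053 = 83149.71 mm = 83.15 m.

83.15 m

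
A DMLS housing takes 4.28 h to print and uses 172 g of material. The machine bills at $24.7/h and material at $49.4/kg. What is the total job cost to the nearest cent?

$114.21

Machine-time cost = 24.7 × 4.28 = $105.716.
Feedstock cost: 49.4 × 172/1000 → $8.4968.
Job cost: 105.716 + 8.4968 = 114.2128 ≈ $114.21.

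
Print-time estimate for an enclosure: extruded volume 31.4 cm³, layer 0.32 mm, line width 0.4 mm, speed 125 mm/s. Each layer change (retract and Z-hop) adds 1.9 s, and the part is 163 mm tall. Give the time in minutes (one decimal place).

48.9 minutes

Line area = 0.32 × 0.4, so 0.128 mm².
Total extruded path = 31400/0.128 = 245312.5 mm.
Time extruding: 245312.5 / 125 → 1962.5 s.
Number of layers: 163 / 0.32 → 510 (rounded up).
Z-hop total = 510 × 1.9, so 969 s.
Total = 1962.5 + 969 = 2931.5 s = 48.9 minutes.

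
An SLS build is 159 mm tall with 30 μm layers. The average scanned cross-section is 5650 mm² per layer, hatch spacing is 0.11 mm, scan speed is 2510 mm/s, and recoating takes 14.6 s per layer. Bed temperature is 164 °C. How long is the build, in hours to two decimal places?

51.62 hours

Layers = ⌈159/0.03⌉ = 5300.
Per-layer scan distance = 5650 / 0.11, so 51363.6 mm.
Laser time per layer: 51363.6 / 2510 → 20.4636 s.
Per-layer time = 20.4636 + 14.6, so 35.0636 s.
5300 layers × 35.0636 s/layer = 185837.08 s, i.e. 51.62 hours.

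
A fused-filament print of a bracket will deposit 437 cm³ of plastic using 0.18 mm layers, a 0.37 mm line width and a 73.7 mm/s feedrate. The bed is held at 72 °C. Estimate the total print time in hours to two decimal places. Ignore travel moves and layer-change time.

Bead cross-section: 0.18 × 0.37 → 0.0666 mm².
Toolpath length = 437 cm³ / 0.0666 mm² = 437000 / 0.0666 = 6561561.6 mm.
Time extruding = 6561561.6 / 73.7, so 89030.7 s.
89030.7 s = 24.73 hours.

24.73 hours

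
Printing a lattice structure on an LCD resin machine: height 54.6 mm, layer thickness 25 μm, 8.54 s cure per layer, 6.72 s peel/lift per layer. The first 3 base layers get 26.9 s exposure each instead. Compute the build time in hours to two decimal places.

Number of layers: 54.6 / 0.025 → 2184 (rounded up).
Burn-in layers = 3 × (26.9 + 6.72), so 100.86 s.
Regular layers: 2181 × (8.54 + 6.72) → 33282.06 s.
Sum: 100.86 + 33282.06 = 33382.92 s → 9.27 hours.

9.27 hours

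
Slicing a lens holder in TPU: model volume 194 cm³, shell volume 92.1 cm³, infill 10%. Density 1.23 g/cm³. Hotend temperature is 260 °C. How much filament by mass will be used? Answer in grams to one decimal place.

125.8 g

Interior volume: 194 − 92.1 → 101.9 cm³.
Infill volume: 0.10 × 101.9 → 10.19 cm³.
Deposited volume = 92.1 + 10.19 = 102.29 cm³.
Mass = 102.29 × 1.23 = 125.8167 g.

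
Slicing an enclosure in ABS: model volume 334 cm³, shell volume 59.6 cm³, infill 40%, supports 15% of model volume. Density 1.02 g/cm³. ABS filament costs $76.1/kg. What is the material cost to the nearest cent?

Interior volume = 334 − 59.6 = 274.4 cm³.
Infill deposited = 0.40 × 274.4, so 109.76 cm³.
Support: 0.15 × 334 → 50.1 cm³.
Total extruded: 59.6 + 109.76 + 50.1 → 219.46 cm³.
Mass = 219.46 × 1.02 = 223.8492 g.
Cost = 223.8492 g / 1000 × $76.1/kg = $17.03.

$17.03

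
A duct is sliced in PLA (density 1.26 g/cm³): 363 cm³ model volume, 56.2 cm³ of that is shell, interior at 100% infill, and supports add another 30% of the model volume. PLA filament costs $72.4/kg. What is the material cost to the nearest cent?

Interior volume: 363 − 56.2 → 306.8 cm³.
Deposited infill = 1.00 × 306.8 = 306.8 cm³.
Support: 0.30 × 363 → 108.9 cm³.
Total printed volume = 56.2 + 306.8 + 108.9 = 471.9 cm³.
Mass = 471.9 × 1.26, so 594.594 g.
Cost = 594.594 g / 1000 × $72.4/kg = $43.05.

$43.05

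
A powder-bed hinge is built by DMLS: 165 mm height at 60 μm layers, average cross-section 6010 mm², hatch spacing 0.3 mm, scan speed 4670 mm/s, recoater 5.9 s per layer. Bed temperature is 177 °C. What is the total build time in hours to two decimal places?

Layer count = ceil(165 / 0.06) = 2750.
Scan path per layer = 6010 / 0.3 = 20033.3 mm.
Laser time per layer: 20033.3 / 4670 → 4.2898 s.
Per-layer time: 4.2898 + 5.9 → 10.1898 s.
Build time = 2750 × 10.1898 = 28021.95 s = 7.78 hours.

7.78 hours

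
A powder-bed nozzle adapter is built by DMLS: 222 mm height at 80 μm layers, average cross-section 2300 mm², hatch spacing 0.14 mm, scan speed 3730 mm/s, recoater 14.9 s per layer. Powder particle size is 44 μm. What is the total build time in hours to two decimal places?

Layers = ⌈222/0.08⌉ = 2775.
Hatch length per layer = 2300 / 0.14, so 16428.6 mm.
Laser time per layer: 16428.6 / 3730 → 4.4045 s.
Layer cycle: 4.4045 + 14.9 → 19.3045 s.
Total: 2775 × 19.3045 s = 53569.9875 s → 14.88 hours.

14.88 hours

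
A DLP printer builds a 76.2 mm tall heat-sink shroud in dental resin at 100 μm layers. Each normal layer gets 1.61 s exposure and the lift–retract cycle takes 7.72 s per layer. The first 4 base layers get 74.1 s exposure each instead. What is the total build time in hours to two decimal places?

Number of layers: 76.2 / 0.1 → 762 (rounded up).
Bottom layers = 4 × (74.1 + 7.72), so 327.28 s.
Regular layers: 758 × (1.61 + 7.72) → 7072.14 s.
Sum: 327.28 + 7072.14 = 7399.42 s → 2.06 hours.

2.06 hours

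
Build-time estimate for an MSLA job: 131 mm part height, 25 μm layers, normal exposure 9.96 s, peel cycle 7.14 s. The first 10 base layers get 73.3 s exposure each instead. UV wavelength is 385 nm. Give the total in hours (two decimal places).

25.07 hours

Layers = ⌈131/0.025⌉ = 5240.
Burn-in layers: 10 × (73.3 + 7.14) → 804.4 s.
Remaining layers: 5230 × (9.96 + 7.14) → 89433 s.
Total = 804.4 + 89433 = 90237.4 s = 25.07 hours.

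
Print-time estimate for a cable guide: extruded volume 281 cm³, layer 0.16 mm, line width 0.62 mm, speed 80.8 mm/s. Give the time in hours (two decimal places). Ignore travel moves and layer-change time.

Extrusion cross-section = 0.16 × 0.62 = 0.0992 mm².
Toolpath length = 281 cm³ / 0.0992 mm² = 281000 / 0.0992 = 2832661.3 mm.
Time extruding = 2832661.3 / 80.8, so 35057.7 s.
In the requested units: 35057.7 s = 9.74 hours.

9.74 hours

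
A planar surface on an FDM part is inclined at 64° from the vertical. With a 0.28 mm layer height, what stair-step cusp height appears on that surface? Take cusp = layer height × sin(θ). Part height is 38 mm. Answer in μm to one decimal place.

251.7 μm

Cusp = layer height × sin(64°) = 0.28 × 0.8988 = 0.251664 mm = 251.7 μm.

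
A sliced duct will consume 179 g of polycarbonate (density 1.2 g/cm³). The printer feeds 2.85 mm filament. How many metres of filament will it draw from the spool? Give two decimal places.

Volume = 179 g / 1.2 g·cm⁻³ = 149.1667 cm³ = 149166.7 mm³.
Filament cross-section = π × (2.85/2)² = 6.3794 mm².
L = V/A = 149166.7/6.3794 = 23382.56 mm → 23.38 m.

23.38 m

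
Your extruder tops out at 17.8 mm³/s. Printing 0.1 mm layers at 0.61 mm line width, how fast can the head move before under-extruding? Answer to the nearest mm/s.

292 mm/s

Bead cross-section = 0.1 × 0.61 = 0.061 mm².
v_max = Q/A = 17.8/0.061 = 291.80 mm/s → 292 mm/s.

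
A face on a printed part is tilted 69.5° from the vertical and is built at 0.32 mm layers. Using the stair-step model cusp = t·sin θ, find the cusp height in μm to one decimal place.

299.7 μm

h_c = t·sin θ = 0.32 × 0.9367 = 0.299744 mm (299.7 μm).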